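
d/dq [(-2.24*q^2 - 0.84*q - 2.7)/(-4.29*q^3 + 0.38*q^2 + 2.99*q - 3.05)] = (-9.6096*q^4 - 7.2072*q^3 - 41.1274*q^2 + 15.716*q + 10.635)/(18.4041*q^6 - 3.2604*q^5 - 25.5098*q^4 + 28.4414*q^3 + 6.6221*q^2 - 18.239*q + 9.3025)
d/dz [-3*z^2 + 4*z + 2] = 4 - 6*z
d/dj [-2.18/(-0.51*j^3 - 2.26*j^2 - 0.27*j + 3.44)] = (-3.3354*j^2 - 9.8536*j - 0.5886)/(0.51*j^3 + 2.26*j^2 + 0.27*j - 3.44)^2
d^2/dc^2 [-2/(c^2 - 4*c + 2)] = 4*(c^2 - 4*c - 4*(c - 2)^2 + 2)/(c^2 - 4*c + 2)^3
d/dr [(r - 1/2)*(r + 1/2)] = 2*r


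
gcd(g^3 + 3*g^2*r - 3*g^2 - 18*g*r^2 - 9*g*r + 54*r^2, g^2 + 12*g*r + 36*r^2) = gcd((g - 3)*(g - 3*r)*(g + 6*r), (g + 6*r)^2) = g + 6*r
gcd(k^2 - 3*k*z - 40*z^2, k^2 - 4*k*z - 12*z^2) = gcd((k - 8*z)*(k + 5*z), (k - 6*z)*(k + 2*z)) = 1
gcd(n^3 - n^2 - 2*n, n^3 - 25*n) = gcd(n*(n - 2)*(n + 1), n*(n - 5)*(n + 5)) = n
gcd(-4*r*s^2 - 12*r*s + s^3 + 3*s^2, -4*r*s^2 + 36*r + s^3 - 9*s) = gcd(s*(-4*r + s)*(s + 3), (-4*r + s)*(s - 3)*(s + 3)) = 4*r*s + 12*r - s^2 - 3*s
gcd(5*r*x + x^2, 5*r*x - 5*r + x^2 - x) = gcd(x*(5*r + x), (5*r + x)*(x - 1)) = 5*r + x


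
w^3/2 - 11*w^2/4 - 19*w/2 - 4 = (w/2 + 1)*(w - 8)*(w + 1/2)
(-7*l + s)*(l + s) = -7*l^2 - 6*l*s + s^2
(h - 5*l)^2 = h^2 - 10*h*l + 25*l^2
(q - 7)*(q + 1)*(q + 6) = q^3 - 43*q - 42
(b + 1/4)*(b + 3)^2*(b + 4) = b^4 + 41*b^3/4 + 71*b^2/2 + 177*b/4 + 9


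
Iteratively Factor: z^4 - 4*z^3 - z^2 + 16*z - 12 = (z - 1)*(z^3 - 3*z^2 - 4*z + 12) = (z - 3)*(z - 1)*(z^2 - 4) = (z - 3)*(z - 2)*(z - 1)*(z + 2)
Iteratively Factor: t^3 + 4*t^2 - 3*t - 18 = (t + 3)*(t^2 + t - 6) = (t + 3)^2*(t - 2)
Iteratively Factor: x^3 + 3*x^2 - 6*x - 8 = (x + 4)*(x^2 - x - 2) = (x + 1)*(x + 4)*(x - 2)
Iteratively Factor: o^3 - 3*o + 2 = (o - 1)*(o^2 + o - 2) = (o - 1)*(o + 2)*(o - 1)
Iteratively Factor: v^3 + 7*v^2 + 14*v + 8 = (v + 1)*(v^2 + 6*v + 8) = (v + 1)*(v + 2)*(v + 4)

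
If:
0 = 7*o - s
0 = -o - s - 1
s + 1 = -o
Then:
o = -1/8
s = -7/8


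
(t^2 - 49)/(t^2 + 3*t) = (t^2 - 49)/(t*(t + 3))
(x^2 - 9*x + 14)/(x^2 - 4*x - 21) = (x - 2)/(x + 3)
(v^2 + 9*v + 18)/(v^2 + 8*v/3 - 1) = 3*(v + 6)/(3*v - 1)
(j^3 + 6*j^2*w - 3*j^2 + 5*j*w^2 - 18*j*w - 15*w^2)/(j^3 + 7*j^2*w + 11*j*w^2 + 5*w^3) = (j - 3)/(j + w)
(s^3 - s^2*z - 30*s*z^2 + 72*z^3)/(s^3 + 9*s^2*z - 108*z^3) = (s - 4*z)/(s + 6*z)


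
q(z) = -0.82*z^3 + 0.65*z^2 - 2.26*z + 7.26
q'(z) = -2.46*z^2 + 1.3*z - 2.26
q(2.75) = -11.09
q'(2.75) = -17.29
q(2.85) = -12.88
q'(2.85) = -18.54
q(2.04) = -1.61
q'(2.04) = -9.85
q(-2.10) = 22.47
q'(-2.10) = -15.84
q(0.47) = 6.26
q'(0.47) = -2.19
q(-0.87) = 10.26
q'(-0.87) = -5.25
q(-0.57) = 8.91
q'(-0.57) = -3.80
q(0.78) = 5.50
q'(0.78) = -2.74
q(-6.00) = 221.34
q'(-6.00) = -98.62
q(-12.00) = 1544.94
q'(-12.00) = -372.10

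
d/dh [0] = 0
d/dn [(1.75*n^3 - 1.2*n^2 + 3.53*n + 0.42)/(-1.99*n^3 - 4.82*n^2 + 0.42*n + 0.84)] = (-10.823*n^4 + 15.5194*n^3 + 23.428*n^2 + 2.0328*n + 2.7888)/(3.9601*n^6 + 19.1836*n^5 + 21.5608*n^4 - 7.392*n^3 - 7.9212*n^2 + 0.7056*n + 0.7056)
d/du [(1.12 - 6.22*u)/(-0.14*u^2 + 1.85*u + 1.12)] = (-0.8708*u^2 + 0.313599999999999*u - 9.0384)/(0.0196*u^4 - 0.518*u^3 + 3.1089*u^2 + 4.144*u + 1.2544)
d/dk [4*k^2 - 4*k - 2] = 8*k - 4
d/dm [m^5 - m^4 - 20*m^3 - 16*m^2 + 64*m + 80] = 5*m^4 - 4*m^3 - 60*m^2 - 32*m + 64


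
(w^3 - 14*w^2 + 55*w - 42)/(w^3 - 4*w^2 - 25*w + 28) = (w - 6)/(w + 4)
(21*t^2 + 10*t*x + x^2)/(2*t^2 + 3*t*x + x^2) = (21*t^2 + 10*t*x + x^2)/(2*t^2 + 3*t*x + x^2)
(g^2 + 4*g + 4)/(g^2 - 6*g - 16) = (g + 2)/(g - 8)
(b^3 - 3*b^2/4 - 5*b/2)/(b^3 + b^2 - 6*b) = (b + 5/4)/(b + 3)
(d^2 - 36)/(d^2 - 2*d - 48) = (d - 6)/(d - 8)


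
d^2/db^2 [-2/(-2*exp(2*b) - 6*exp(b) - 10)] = (2*(2*exp(b) + 3)^2*exp(b) - (4*exp(b) + 3)*(exp(2*b) + 3*exp(b) + 5))*exp(b)/(exp(2*b) + 3*exp(b) + 5)^3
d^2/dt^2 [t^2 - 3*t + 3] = 2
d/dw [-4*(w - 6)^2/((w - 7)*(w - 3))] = 8*(-w^2 + 15*w - 54)/(w^4 - 20*w^3 + 142*w^2 - 420*w + 441)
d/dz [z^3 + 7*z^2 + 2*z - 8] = 3*z^2 + 14*z + 2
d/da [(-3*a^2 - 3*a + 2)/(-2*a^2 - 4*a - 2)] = (3*a + 7)/(2*(a^3 + 3*a^2 + 3*a + 1))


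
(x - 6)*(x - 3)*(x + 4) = x^3 - 5*x^2 - 18*x + 72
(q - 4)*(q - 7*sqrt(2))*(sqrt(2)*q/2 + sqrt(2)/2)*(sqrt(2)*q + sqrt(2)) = q^4 - 7*sqrt(2)*q^3 - 2*q^3 - 7*q^2 + 14*sqrt(2)*q^2 - 4*q + 49*sqrt(2)*q + 28*sqrt(2)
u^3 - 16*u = u*(u - 4)*(u + 4)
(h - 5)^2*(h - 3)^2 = h^4 - 16*h^3 + 94*h^2 - 240*h + 225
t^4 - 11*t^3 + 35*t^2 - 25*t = t*(t - 5)^2*(t - 1)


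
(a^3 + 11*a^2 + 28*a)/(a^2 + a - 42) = a*(a + 4)/(a - 6)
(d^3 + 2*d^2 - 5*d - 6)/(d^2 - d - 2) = d + 3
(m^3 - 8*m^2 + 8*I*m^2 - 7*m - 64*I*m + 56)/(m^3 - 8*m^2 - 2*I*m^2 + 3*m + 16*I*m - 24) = (m + 7*I)/(m - 3*I)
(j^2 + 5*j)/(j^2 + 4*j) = (j + 5)/(j + 4)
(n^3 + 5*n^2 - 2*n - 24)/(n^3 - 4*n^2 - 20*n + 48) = (n + 3)/(n - 6)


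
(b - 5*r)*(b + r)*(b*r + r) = b^3*r - 4*b^2*r^2 + b^2*r - 5*b*r^3 - 4*b*r^2 - 5*r^3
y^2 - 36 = (y - 6)*(y + 6)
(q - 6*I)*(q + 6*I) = q^2 + 36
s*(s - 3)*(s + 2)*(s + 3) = s^4 + 2*s^3 - 9*s^2 - 18*s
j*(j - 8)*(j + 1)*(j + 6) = j^4 - j^3 - 50*j^2 - 48*j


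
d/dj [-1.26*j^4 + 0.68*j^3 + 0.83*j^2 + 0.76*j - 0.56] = -5.04*j^3 + 2.04*j^2 + 1.66*j + 0.76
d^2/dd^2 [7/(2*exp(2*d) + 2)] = 14*(exp(2*d) - 1)*exp(2*d)/(exp(2*d) + 1)^3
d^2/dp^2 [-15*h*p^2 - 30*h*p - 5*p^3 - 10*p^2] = -30*h - 30*p - 20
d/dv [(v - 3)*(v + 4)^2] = (v + 4)*(3*v - 2)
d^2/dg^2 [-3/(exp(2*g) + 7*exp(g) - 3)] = 3*(-2*(2*exp(g) + 7)^2*exp(g) + (4*exp(g) + 7)*(exp(2*g) + 7*exp(g) - 3))*exp(g)/(exp(2*g) + 7*exp(g) - 3)^3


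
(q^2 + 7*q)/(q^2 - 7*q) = (q + 7)/(q - 7)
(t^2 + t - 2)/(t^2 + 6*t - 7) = (t + 2)/(t + 7)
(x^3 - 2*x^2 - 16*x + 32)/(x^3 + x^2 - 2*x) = (x^3 - 2*x^2 - 16*x + 32)/(x*(x^2 + x - 2))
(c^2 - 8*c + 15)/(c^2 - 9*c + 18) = (c - 5)/(c - 6)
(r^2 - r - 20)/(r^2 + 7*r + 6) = (r^2 - r - 20)/(r^2 + 7*r + 6)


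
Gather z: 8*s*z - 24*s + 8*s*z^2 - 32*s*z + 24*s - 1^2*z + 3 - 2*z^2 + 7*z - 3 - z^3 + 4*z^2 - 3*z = -z^3 + z^2*(8*s + 2) + z*(3 - 24*s)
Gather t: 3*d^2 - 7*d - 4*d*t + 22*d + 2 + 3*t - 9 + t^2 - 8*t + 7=3*d^2 + 15*d + t^2 + t*(-4*d - 5)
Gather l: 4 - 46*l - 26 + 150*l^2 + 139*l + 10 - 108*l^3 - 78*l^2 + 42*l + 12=-108*l^3 + 72*l^2 + 135*l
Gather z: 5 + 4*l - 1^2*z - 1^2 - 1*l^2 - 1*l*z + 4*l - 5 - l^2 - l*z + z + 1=-2*l^2 - 2*l*z + 8*l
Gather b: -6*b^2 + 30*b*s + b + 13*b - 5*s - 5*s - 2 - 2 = -6*b^2 + b*(30*s + 14) - 10*s - 4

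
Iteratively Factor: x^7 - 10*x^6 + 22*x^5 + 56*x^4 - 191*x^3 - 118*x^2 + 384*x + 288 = (x - 4)*(x^6 - 6*x^5 - 2*x^4 + 48*x^3 + x^2 - 114*x - 72) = (x - 4)^2*(x^5 - 2*x^4 - 10*x^3 + 8*x^2 + 33*x + 18) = (x - 4)^2*(x + 1)*(x^4 - 3*x^3 - 7*x^2 + 15*x + 18) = (x - 4)^2*(x - 3)*(x + 1)*(x^3 - 7*x - 6) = (x - 4)^2*(x - 3)*(x + 1)*(x + 2)*(x^2 - 2*x - 3) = (x - 4)^2*(x - 3)^2*(x + 1)*(x + 2)*(x + 1)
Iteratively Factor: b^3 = (b)*(b^2) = b^2*(b)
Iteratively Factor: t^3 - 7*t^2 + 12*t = (t)*(t^2 - 7*t + 12) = t*(t - 4)*(t - 3)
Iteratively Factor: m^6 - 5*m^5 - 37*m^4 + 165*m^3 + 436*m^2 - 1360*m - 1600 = (m - 5)*(m^5 - 37*m^3 - 20*m^2 + 336*m + 320) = (m - 5)^2*(m^4 + 5*m^3 - 12*m^2 - 80*m - 64) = (m - 5)^2*(m - 4)*(m^3 + 9*m^2 + 24*m + 16) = (m - 5)^2*(m - 4)*(m + 4)*(m^2 + 5*m + 4) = (m - 5)^2*(m - 4)*(m + 4)^2*(m + 1)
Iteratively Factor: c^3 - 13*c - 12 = (c + 1)*(c^2 - c - 12) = (c + 1)*(c + 3)*(c - 4)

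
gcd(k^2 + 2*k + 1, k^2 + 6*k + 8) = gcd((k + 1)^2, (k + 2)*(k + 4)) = 1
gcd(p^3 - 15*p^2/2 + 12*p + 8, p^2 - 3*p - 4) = p - 4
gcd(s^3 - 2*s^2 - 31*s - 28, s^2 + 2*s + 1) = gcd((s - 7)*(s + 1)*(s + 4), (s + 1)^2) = s + 1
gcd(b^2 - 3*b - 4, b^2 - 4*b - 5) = b + 1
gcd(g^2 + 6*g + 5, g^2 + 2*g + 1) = g + 1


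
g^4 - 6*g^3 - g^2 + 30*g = g*(g - 5)*(g - 3)*(g + 2)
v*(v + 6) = v^2 + 6*v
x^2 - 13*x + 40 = (x - 8)*(x - 5)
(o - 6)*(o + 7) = o^2 + o - 42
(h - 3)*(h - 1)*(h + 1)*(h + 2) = h^4 - h^3 - 7*h^2 + h + 6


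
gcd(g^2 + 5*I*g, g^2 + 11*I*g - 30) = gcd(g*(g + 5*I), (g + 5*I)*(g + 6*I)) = g + 5*I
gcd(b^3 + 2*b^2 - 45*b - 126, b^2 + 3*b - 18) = b + 6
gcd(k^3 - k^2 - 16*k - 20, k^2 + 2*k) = k + 2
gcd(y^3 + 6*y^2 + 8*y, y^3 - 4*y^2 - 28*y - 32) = y + 2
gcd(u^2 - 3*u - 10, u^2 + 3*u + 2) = u + 2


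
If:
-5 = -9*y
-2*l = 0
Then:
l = 0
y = 5/9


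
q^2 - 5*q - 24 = (q - 8)*(q + 3)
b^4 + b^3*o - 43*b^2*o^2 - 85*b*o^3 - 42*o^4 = (b - 7*o)*(b + o)^2*(b + 6*o)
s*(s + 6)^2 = s^3 + 12*s^2 + 36*s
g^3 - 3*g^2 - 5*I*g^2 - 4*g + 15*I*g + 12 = (g - 3)*(g - 4*I)*(g - I)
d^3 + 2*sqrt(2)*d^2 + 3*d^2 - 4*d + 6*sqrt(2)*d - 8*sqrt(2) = (d - 1)*(d + 4)*(d + 2*sqrt(2))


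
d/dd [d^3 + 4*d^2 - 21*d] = 3*d^2 + 8*d - 21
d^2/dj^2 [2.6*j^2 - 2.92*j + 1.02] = 5.20000000000000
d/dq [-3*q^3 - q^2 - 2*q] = -9*q^2 - 2*q - 2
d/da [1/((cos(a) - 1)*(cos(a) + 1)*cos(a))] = -1/(sin(a)*cos(a)^2) + 2/sin(a)^3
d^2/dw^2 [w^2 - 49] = 2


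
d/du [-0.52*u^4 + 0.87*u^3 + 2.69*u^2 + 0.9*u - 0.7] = -2.08*u^3 + 2.61*u^2 + 5.38*u + 0.9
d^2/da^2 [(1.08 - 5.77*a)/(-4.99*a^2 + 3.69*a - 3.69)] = ((53.361 - 172.7538*a)*(4.99*a^2 - 3.69*a + 3.69) + (5.77*a - 1.08)*(9.98*a - 3.69)*(19.96*a - 7.38))/(4.99*a^2 - 3.69*a + 3.69)^3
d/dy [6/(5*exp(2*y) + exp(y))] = 6*(-10*exp(y) - 1)*exp(-y)/(5*exp(y) + 1)^2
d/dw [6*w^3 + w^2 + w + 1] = 18*w^2 + 2*w + 1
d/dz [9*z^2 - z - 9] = 18*z - 1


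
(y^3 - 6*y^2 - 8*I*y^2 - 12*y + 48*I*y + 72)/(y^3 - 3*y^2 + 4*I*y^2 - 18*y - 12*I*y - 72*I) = (y^2 - 8*I*y - 12)/(y^2 + y*(3 + 4*I) + 12*I)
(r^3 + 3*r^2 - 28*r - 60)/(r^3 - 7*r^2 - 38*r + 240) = (r + 2)/(r - 8)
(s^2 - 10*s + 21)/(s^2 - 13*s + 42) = (s - 3)/(s - 6)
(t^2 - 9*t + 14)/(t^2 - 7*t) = (t - 2)/t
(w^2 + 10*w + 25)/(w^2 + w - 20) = (w + 5)/(w - 4)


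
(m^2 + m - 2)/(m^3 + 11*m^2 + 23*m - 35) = (m + 2)/(m^2 + 12*m + 35)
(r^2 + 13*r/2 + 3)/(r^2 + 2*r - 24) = (r + 1/2)/(r - 4)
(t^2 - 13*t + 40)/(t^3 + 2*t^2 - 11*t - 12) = (t^2 - 13*t + 40)/(t^3 + 2*t^2 - 11*t - 12)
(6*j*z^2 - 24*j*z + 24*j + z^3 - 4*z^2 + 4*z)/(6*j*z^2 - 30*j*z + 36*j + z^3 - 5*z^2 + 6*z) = (z - 2)/(z - 3)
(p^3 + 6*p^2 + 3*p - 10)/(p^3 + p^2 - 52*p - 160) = (p^2 + p - 2)/(p^2 - 4*p - 32)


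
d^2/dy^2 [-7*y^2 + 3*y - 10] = -14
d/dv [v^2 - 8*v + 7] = 2*v - 8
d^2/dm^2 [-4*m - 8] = 0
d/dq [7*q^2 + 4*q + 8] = 14*q + 4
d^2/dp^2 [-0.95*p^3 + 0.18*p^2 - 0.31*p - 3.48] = 0.36 - 5.7*p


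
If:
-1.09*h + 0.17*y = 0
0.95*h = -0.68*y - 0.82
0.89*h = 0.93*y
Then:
No Solution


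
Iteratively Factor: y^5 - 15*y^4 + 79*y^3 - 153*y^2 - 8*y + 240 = (y - 3)*(y^4 - 12*y^3 + 43*y^2 - 24*y - 80) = (y - 4)*(y - 3)*(y^3 - 8*y^2 + 11*y + 20) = (y - 4)*(y - 3)*(y + 1)*(y^2 - 9*y + 20) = (y - 5)*(y - 4)*(y - 3)*(y + 1)*(y - 4)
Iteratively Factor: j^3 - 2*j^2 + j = (j - 1)*(j^2 - j) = (j - 1)^2*(j)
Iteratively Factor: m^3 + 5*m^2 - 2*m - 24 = (m + 4)*(m^2 + m - 6) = (m - 2)*(m + 4)*(m + 3)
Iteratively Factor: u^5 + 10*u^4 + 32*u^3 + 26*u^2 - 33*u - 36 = (u + 4)*(u^4 + 6*u^3 + 8*u^2 - 6*u - 9) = (u + 3)*(u + 4)*(u^3 + 3*u^2 - u - 3) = (u + 1)*(u + 3)*(u + 4)*(u^2 + 2*u - 3) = (u - 1)*(u + 1)*(u + 3)*(u + 4)*(u + 3)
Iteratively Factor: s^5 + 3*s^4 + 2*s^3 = (s + 1)*(s^4 + 2*s^3) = s*(s + 1)*(s^3 + 2*s^2) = s^2*(s + 1)*(s^2 + 2*s) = s^2*(s + 1)*(s + 2)*(s)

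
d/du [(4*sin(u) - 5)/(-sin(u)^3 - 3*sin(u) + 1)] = (8*sin(u)^3 - 15*sin(u)^2 - 11)*cos(u)/(sin(u)^3 + 3*sin(u) - 1)^2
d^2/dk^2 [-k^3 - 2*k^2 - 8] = -6*k - 4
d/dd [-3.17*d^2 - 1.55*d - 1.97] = -6.34*d - 1.55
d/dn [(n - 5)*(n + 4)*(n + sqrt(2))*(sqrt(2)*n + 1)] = 4*sqrt(2)*n^3 - 3*sqrt(2)*n^2 + 9*n^2 - 38*sqrt(2)*n - 6*n - 60 - sqrt(2)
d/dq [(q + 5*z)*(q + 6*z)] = 2*q + 11*z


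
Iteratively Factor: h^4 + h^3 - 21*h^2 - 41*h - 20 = (h + 4)*(h^3 - 3*h^2 - 9*h - 5) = (h + 1)*(h + 4)*(h^2 - 4*h - 5) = (h + 1)^2*(h + 4)*(h - 5)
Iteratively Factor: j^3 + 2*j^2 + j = (j + 1)*(j^2 + j) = j*(j + 1)*(j + 1)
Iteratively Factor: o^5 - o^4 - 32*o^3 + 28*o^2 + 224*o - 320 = (o - 2)*(o^4 + o^3 - 30*o^2 - 32*o + 160) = (o - 2)*(o + 4)*(o^3 - 3*o^2 - 18*o + 40) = (o - 2)^2*(o + 4)*(o^2 - o - 20) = (o - 5)*(o - 2)^2*(o + 4)*(o + 4)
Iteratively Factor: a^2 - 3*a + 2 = (a - 1)*(a - 2)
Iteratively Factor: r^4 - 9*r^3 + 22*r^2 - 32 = (r + 1)*(r^3 - 10*r^2 + 32*r - 32) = (r - 4)*(r + 1)*(r^2 - 6*r + 8) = (r - 4)^2*(r + 1)*(r - 2)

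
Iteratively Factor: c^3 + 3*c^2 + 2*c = (c + 1)*(c^2 + 2*c) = c*(c + 1)*(c + 2)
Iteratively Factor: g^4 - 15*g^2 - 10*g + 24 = (g + 3)*(g^3 - 3*g^2 - 6*g + 8) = (g - 4)*(g + 3)*(g^2 + g - 2) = (g - 4)*(g - 1)*(g + 3)*(g + 2)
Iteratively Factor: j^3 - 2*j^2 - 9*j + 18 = (j - 2)*(j^2 - 9) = (j - 3)*(j - 2)*(j + 3)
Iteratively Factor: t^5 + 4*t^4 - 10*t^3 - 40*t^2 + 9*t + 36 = (t + 1)*(t^4 + 3*t^3 - 13*t^2 - 27*t + 36) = (t - 1)*(t + 1)*(t^3 + 4*t^2 - 9*t - 36) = (t - 1)*(t + 1)*(t + 3)*(t^2 + t - 12) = (t - 3)*(t - 1)*(t + 1)*(t + 3)*(t + 4)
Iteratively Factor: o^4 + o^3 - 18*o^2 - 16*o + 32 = (o - 4)*(o^3 + 5*o^2 + 2*o - 8) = (o - 4)*(o + 2)*(o^2 + 3*o - 4) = (o - 4)*(o + 2)*(o + 4)*(o - 1)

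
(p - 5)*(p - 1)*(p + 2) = p^3 - 4*p^2 - 7*p + 10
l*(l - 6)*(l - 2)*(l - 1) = l^4 - 9*l^3 + 20*l^2 - 12*l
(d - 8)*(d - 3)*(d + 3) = d^3 - 8*d^2 - 9*d + 72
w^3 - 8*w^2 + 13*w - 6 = (w - 6)*(w - 1)^2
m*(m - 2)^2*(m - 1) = m^4 - 5*m^3 + 8*m^2 - 4*m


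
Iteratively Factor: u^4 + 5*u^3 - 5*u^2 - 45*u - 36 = (u - 3)*(u^3 + 8*u^2 + 19*u + 12) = (u - 3)*(u + 1)*(u^2 + 7*u + 12) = (u - 3)*(u + 1)*(u + 4)*(u + 3)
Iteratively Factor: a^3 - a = (a)*(a^2 - 1) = a*(a + 1)*(a - 1)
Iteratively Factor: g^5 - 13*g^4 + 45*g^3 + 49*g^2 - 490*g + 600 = (g + 3)*(g^4 - 16*g^3 + 93*g^2 - 230*g + 200) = (g - 2)*(g + 3)*(g^3 - 14*g^2 + 65*g - 100) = (g - 5)*(g - 2)*(g + 3)*(g^2 - 9*g + 20) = (g - 5)*(g - 4)*(g - 2)*(g + 3)*(g - 5)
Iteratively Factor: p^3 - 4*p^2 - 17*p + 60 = (p - 5)*(p^2 + p - 12) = (p - 5)*(p - 3)*(p + 4)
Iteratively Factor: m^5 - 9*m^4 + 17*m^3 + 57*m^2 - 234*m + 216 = (m - 3)*(m^4 - 6*m^3 - m^2 + 54*m - 72) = (m - 4)*(m - 3)*(m^3 - 2*m^2 - 9*m + 18) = (m - 4)*(m - 3)*(m + 3)*(m^2 - 5*m + 6) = (m - 4)*(m - 3)*(m - 2)*(m + 3)*(m - 3)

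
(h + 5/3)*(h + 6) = h^2 + 23*h/3 + 10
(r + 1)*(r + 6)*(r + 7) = r^3 + 14*r^2 + 55*r + 42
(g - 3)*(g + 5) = g^2 + 2*g - 15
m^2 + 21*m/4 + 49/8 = (m + 7/4)*(m + 7/2)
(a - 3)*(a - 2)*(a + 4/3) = a^3 - 11*a^2/3 - 2*a/3 + 8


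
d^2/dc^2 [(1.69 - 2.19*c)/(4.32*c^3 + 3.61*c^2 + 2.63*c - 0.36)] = (-245.223936*c^5 + 173.552544*c^4 + 414.377418*c^3 + 206.481462*c^2 + 94.965186*c + 23.624786)/(80.621568*c^9 + 202.113792*c^8 + 316.142352*c^7 + 272.982745*c^6 + 158.780661*c^5 + 36.294303*c^4 - 0.636625000000006*c^3 - 6.066684*c^2 + 1.022544*c - 0.046656)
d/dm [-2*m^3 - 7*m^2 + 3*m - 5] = -6*m^2 - 14*m + 3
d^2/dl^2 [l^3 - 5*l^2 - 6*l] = 6*l - 10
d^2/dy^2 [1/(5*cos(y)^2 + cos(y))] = (-25*(1 - cos(2*y))^2 + 75*cos(y)/4 - 51*cos(2*y)/2 - 15*cos(3*y)/4 + 153/2)/((5*cos(y) + 1)^3*cos(y)^3)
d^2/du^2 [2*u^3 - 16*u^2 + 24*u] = 12*u - 32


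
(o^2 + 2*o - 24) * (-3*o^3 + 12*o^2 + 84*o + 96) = -3*o^5 + 6*o^4 + 180*o^3 - 24*o^2 - 1824*o - 2304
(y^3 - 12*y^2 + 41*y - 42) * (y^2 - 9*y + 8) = y^5 - 21*y^4 + 157*y^3 - 507*y^2 + 706*y - 336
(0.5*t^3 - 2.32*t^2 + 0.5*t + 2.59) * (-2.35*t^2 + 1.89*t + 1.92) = -1.175*t^5 + 6.397*t^4 - 4.5998*t^3 - 9.5959*t^2 + 5.8551*t + 4.9728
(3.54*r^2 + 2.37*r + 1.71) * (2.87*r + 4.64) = 10.1598*r^3 + 23.2275*r^2 + 15.9045*r + 7.9344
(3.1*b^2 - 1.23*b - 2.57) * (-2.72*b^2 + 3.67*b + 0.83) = -8.432*b^4 + 14.7226*b^3 + 5.0493*b^2 - 10.4528*b - 2.1331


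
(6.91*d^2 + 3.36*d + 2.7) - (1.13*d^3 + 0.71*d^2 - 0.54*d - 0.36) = -1.13*d^3 + 6.2*d^2 + 3.9*d + 3.06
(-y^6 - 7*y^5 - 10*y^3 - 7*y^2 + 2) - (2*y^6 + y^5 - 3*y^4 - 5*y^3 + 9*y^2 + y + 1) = -3*y^6 - 8*y^5 + 3*y^4 - 5*y^3 - 16*y^2 - y + 1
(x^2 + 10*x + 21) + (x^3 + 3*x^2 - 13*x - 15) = x^3 + 4*x^2 - 3*x + 6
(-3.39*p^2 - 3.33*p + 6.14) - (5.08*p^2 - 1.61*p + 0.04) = -8.47*p^2 - 1.72*p + 6.1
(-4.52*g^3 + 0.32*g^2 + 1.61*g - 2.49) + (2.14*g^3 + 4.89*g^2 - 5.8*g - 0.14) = -2.38*g^3 + 5.21*g^2 - 4.19*g - 2.63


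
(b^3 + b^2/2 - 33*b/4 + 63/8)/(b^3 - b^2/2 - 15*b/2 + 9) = (b^2 + 2*b - 21/4)/(b^2 + b - 6)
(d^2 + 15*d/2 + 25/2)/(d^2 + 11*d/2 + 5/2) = (2*d + 5)/(2*d + 1)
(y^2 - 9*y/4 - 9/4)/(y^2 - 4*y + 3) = (y + 3/4)/(y - 1)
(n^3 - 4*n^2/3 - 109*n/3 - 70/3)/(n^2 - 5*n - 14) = (3*n^2 + 17*n + 10)/(3*(n + 2))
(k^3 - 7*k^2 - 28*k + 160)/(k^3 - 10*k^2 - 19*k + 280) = (k - 4)/(k - 7)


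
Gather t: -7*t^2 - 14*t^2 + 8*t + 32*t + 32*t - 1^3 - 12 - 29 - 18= -21*t^2 + 72*t - 60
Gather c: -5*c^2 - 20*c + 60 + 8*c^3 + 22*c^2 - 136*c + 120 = 8*c^3 + 17*c^2 - 156*c + 180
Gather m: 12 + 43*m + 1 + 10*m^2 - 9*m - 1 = 10*m^2 + 34*m + 12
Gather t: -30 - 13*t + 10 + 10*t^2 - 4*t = 10*t^2 - 17*t - 20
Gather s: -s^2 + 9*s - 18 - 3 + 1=-s^2 + 9*s - 20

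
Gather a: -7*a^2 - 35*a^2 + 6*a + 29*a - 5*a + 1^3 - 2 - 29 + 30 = -42*a^2 + 30*a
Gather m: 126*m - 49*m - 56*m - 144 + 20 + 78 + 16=21*m - 30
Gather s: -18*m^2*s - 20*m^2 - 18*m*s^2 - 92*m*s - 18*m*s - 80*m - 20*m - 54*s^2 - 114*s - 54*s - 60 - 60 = -20*m^2 - 100*m + s^2*(-18*m - 54) + s*(-18*m^2 - 110*m - 168) - 120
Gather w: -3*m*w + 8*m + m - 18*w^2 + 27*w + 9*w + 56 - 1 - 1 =9*m - 18*w^2 + w*(36 - 3*m) + 54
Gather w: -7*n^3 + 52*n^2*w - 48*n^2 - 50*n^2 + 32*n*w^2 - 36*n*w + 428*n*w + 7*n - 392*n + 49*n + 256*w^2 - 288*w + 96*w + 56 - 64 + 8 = -7*n^3 - 98*n^2 - 336*n + w^2*(32*n + 256) + w*(52*n^2 + 392*n - 192)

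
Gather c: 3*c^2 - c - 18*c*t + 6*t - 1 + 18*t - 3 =3*c^2 + c*(-18*t - 1) + 24*t - 4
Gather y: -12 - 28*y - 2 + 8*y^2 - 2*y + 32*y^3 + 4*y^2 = 32*y^3 + 12*y^2 - 30*y - 14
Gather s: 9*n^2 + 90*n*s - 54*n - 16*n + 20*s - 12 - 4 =9*n^2 - 70*n + s*(90*n + 20) - 16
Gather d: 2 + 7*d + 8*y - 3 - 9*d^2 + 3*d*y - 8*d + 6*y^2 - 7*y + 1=-9*d^2 + d*(3*y - 1) + 6*y^2 + y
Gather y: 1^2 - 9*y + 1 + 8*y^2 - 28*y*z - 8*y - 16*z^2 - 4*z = 8*y^2 + y*(-28*z - 17) - 16*z^2 - 4*z + 2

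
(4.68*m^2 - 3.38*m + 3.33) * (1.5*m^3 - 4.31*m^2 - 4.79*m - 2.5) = 7.02*m^5 - 25.2408*m^4 - 2.8544*m^3 - 9.8621*m^2 - 7.5007*m - 8.325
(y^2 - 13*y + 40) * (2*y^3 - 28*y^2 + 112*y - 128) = 2*y^5 - 54*y^4 + 556*y^3 - 2704*y^2 + 6144*y - 5120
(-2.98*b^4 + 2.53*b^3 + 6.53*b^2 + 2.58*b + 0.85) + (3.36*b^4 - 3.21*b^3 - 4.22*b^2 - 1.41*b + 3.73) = 0.38*b^4 - 0.68*b^3 + 2.31*b^2 + 1.17*b + 4.58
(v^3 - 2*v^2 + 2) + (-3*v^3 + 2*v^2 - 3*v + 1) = -2*v^3 - 3*v + 3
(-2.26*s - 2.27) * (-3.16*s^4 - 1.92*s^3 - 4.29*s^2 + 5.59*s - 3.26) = 7.1416*s^5 + 11.5124*s^4 + 14.0538*s^3 - 2.8951*s^2 - 5.3217*s + 7.4002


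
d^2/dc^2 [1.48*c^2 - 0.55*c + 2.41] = 2.96000000000000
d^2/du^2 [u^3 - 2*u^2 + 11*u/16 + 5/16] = 6*u - 4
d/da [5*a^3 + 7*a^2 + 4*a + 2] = 15*a^2 + 14*a + 4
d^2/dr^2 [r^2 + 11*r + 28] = 2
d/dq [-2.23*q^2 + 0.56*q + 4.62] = 0.56 - 4.46*q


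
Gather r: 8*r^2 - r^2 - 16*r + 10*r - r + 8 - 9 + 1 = 7*r^2 - 7*r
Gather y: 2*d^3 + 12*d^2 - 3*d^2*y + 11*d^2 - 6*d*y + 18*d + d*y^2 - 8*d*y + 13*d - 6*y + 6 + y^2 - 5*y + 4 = 2*d^3 + 23*d^2 + 31*d + y^2*(d + 1) + y*(-3*d^2 - 14*d - 11) + 10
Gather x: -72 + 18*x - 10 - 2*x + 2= 16*x - 80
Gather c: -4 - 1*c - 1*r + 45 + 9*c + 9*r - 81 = 8*c + 8*r - 40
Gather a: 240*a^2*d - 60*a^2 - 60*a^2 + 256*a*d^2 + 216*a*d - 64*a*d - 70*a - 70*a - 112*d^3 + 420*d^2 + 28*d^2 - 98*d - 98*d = a^2*(240*d - 120) + a*(256*d^2 + 152*d - 140) - 112*d^3 + 448*d^2 - 196*d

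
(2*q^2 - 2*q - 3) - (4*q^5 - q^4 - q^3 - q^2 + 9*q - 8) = -4*q^5 + q^4 + q^3 + 3*q^2 - 11*q + 5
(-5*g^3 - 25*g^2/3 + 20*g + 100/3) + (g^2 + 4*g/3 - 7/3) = -5*g^3 - 22*g^2/3 + 64*g/3 + 31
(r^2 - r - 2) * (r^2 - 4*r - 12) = r^4 - 5*r^3 - 10*r^2 + 20*r + 24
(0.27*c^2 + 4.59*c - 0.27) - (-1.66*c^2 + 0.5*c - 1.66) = 1.93*c^2 + 4.09*c + 1.39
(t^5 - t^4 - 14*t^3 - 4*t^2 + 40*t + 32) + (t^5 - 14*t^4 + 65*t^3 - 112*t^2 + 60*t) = 2*t^5 - 15*t^4 + 51*t^3 - 116*t^2 + 100*t + 32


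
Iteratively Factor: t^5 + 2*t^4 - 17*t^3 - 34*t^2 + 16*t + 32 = (t + 2)*(t^4 - 17*t^2 + 16) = (t - 1)*(t + 2)*(t^3 + t^2 - 16*t - 16) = (t - 1)*(t + 2)*(t + 4)*(t^2 - 3*t - 4) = (t - 4)*(t - 1)*(t + 2)*(t + 4)*(t + 1)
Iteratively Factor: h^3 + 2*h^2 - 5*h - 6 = (h + 3)*(h^2 - h - 2) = (h + 1)*(h + 3)*(h - 2)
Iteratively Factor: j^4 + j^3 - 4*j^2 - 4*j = (j - 2)*(j^3 + 3*j^2 + 2*j) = j*(j - 2)*(j^2 + 3*j + 2) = j*(j - 2)*(j + 1)*(j + 2)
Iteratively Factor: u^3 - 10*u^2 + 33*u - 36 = (u - 3)*(u^2 - 7*u + 12) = (u - 3)^2*(u - 4)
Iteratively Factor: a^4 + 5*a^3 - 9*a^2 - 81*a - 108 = (a + 3)*(a^3 + 2*a^2 - 15*a - 36) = (a - 4)*(a + 3)*(a^2 + 6*a + 9) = (a - 4)*(a + 3)^2*(a + 3)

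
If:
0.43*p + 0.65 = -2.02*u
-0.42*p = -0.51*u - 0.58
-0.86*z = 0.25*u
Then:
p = 0.79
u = -0.49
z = 0.14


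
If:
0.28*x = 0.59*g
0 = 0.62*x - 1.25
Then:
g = 0.96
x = 2.02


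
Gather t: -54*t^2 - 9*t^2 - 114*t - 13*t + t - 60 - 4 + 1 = -63*t^2 - 126*t - 63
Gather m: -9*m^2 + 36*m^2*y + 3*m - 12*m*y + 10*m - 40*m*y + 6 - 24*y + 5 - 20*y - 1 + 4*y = m^2*(36*y - 9) + m*(13 - 52*y) - 40*y + 10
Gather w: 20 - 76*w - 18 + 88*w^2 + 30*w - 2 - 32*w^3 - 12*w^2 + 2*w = -32*w^3 + 76*w^2 - 44*w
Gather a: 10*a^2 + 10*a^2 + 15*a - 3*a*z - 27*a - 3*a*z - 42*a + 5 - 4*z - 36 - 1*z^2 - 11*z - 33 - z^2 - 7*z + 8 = 20*a^2 + a*(-6*z - 54) - 2*z^2 - 22*z - 56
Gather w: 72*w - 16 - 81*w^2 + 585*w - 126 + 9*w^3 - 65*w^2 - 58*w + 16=9*w^3 - 146*w^2 + 599*w - 126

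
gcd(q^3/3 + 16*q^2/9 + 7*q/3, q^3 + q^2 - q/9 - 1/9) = 1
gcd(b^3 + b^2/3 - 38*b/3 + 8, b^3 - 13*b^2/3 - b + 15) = b - 3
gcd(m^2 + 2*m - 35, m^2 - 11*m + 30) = m - 5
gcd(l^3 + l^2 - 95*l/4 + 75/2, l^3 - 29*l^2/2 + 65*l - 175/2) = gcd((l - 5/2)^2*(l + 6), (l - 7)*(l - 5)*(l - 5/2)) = l - 5/2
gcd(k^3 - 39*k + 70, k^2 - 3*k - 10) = k - 5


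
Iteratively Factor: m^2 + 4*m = (m)*(m + 4)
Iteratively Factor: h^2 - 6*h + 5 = (h - 5)*(h - 1)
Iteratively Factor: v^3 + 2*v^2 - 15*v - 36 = (v - 4)*(v^2 + 6*v + 9) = (v - 4)*(v + 3)*(v + 3)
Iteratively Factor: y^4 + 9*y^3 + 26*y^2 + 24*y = (y)*(y^3 + 9*y^2 + 26*y + 24) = y*(y + 4)*(y^2 + 5*y + 6) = y*(y + 3)*(y + 4)*(y + 2)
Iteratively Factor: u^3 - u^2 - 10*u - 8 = (u - 4)*(u^2 + 3*u + 2) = (u - 4)*(u + 2)*(u + 1)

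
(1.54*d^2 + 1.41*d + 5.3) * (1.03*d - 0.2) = 1.5862*d^3 + 1.1443*d^2 + 5.177*d - 1.06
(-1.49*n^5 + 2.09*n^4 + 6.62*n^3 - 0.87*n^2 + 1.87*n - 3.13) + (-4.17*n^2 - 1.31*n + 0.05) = -1.49*n^5 + 2.09*n^4 + 6.62*n^3 - 5.04*n^2 + 0.56*n - 3.08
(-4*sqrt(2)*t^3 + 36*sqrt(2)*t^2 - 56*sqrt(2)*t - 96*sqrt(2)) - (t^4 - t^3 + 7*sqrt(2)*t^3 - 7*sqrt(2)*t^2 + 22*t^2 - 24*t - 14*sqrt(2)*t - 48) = -t^4 - 11*sqrt(2)*t^3 + t^3 - 22*t^2 + 43*sqrt(2)*t^2 - 42*sqrt(2)*t + 24*t - 96*sqrt(2) + 48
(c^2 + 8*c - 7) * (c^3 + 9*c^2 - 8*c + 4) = c^5 + 17*c^4 + 57*c^3 - 123*c^2 + 88*c - 28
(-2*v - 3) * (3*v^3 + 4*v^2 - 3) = -6*v^4 - 17*v^3 - 12*v^2 + 6*v + 9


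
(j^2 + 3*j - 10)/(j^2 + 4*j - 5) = (j - 2)/(j - 1)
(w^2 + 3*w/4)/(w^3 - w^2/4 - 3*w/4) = 1/(w - 1)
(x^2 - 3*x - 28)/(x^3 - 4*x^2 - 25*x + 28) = 1/(x - 1)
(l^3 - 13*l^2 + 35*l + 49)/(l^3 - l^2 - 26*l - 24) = (l^2 - 14*l + 49)/(l^2 - 2*l - 24)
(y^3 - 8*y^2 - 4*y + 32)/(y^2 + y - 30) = (y^3 - 8*y^2 - 4*y + 32)/(y^2 + y - 30)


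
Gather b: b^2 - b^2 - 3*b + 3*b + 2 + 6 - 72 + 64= 0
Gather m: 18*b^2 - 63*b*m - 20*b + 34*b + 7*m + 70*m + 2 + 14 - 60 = 18*b^2 + 14*b + m*(77 - 63*b) - 44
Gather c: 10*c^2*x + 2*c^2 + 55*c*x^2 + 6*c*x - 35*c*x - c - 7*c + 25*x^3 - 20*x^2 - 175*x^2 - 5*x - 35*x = c^2*(10*x + 2) + c*(55*x^2 - 29*x - 8) + 25*x^3 - 195*x^2 - 40*x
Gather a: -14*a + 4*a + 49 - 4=45 - 10*a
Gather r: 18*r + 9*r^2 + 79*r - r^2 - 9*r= 8*r^2 + 88*r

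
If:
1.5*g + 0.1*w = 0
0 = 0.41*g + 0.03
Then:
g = -0.07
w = 1.10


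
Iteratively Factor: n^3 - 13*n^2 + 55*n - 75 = (n - 3)*(n^2 - 10*n + 25) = (n - 5)*(n - 3)*(n - 5)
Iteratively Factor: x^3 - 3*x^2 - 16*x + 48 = (x - 3)*(x^2 - 16) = (x - 4)*(x - 3)*(x + 4)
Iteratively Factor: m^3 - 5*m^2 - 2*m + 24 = (m - 3)*(m^2 - 2*m - 8) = (m - 4)*(m - 3)*(m + 2)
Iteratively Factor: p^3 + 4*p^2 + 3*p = (p + 1)*(p^2 + 3*p) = p*(p + 1)*(p + 3)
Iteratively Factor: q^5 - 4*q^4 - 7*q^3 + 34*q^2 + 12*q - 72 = (q + 2)*(q^4 - 6*q^3 + 5*q^2 + 24*q - 36) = (q - 3)*(q + 2)*(q^3 - 3*q^2 - 4*q + 12) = (q - 3)*(q - 2)*(q + 2)*(q^2 - q - 6) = (q - 3)^2*(q - 2)*(q + 2)*(q + 2)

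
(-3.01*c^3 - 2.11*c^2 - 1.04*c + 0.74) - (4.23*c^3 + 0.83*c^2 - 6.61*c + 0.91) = -7.24*c^3 - 2.94*c^2 + 5.57*c - 0.17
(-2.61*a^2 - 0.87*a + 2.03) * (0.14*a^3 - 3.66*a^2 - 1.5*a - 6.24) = -0.3654*a^5 + 9.4308*a^4 + 7.3834*a^3 + 10.1616*a^2 + 2.3838*a - 12.6672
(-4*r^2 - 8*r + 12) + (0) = -4*r^2 - 8*r + 12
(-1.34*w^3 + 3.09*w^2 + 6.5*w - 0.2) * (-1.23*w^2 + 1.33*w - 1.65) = 1.6482*w^5 - 5.5829*w^4 - 1.6743*w^3 + 3.7925*w^2 - 10.991*w + 0.33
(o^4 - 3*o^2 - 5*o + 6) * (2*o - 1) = 2*o^5 - o^4 - 6*o^3 - 7*o^2 + 17*o - 6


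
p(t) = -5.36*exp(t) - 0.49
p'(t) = -5.36*exp(t)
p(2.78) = -86.89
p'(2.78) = -86.40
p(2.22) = -49.84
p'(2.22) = -49.35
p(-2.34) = -1.01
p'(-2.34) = -0.52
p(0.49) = -9.24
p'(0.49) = -8.75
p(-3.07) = -0.74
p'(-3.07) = -0.25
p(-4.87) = -0.53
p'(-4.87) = -0.04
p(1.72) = -30.42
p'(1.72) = -29.93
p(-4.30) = -0.56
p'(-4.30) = -0.07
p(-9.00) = -0.49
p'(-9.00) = 0.00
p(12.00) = -872366.17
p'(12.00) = -872365.68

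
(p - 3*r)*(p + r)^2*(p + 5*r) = p^4 + 4*p^3*r - 10*p^2*r^2 - 28*p*r^3 - 15*r^4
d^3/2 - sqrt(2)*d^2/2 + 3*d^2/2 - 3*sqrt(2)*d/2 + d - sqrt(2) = (d/2 + 1/2)*(d + 2)*(d - sqrt(2))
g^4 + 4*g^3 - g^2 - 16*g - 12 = (g - 2)*(g + 1)*(g + 2)*(g + 3)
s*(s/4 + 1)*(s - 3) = s^3/4 + s^2/4 - 3*s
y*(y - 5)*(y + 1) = y^3 - 4*y^2 - 5*y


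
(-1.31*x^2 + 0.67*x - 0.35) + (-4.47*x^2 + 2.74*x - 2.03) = -5.78*x^2 + 3.41*x - 2.38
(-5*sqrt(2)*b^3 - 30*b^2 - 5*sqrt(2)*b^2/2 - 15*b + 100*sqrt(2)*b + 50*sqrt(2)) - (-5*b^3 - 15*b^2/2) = -5*sqrt(2)*b^3 + 5*b^3 - 45*b^2/2 - 5*sqrt(2)*b^2/2 - 15*b + 100*sqrt(2)*b + 50*sqrt(2)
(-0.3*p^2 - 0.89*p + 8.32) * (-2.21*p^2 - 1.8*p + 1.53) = 0.663*p^4 + 2.5069*p^3 - 17.2442*p^2 - 16.3377*p + 12.7296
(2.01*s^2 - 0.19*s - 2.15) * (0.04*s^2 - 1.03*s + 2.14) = 0.0804*s^4 - 2.0779*s^3 + 4.4111*s^2 + 1.8079*s - 4.601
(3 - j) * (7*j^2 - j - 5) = -7*j^3 + 22*j^2 + 2*j - 15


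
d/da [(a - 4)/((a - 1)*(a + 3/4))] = 4*(-4*a^2 + 32*a - 7)/(16*a^4 - 8*a^3 - 23*a^2 + 6*a + 9)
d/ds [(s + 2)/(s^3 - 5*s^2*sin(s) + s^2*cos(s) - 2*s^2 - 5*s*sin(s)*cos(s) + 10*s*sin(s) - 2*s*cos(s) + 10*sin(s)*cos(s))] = (s^3*sin(s) + 5*s^3*cos(s) - 2*s^3 + 5*s^2*sin(s) - s^2*cos(s) + 5*s^2*cos(2*s) - 4*s^2 + 16*s*sin(s) - 24*s*cos(s) + 8*s - 20*sin(s) + 10*sin(2*s) + 4*cos(s) - 20*cos(2*s))/((s - 2)^2*(s - 5*sin(s))^2*(s + cos(s))^2)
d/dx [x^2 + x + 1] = 2*x + 1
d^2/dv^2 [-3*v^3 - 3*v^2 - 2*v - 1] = -18*v - 6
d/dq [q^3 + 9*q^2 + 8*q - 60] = 3*q^2 + 18*q + 8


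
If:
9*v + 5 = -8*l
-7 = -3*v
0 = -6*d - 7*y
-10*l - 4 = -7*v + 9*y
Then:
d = -1883/324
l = -13/4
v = 7/3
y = 269/54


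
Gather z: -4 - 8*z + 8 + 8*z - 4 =0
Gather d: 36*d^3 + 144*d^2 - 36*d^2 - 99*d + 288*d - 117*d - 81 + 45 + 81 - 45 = 36*d^3 + 108*d^2 + 72*d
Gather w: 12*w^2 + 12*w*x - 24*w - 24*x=12*w^2 + w*(12*x - 24) - 24*x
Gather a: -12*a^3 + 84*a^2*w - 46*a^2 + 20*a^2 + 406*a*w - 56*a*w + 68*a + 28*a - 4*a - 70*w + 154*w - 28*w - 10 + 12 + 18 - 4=-12*a^3 + a^2*(84*w - 26) + a*(350*w + 92) + 56*w + 16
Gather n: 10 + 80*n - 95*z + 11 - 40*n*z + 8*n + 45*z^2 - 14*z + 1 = n*(88 - 40*z) + 45*z^2 - 109*z + 22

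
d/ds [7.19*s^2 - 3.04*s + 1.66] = 14.38*s - 3.04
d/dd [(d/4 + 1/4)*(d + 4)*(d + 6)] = 3*d^2/4 + 11*d/2 + 17/2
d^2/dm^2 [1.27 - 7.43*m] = 0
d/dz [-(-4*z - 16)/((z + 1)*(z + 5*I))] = 4*(-(z + 1)*(z + 4) + (z + 1)*(z + 5*I) - (z + 4)*(z + 5*I))/((z + 1)^2*(z + 5*I)^2)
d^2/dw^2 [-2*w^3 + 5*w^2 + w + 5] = 10 - 12*w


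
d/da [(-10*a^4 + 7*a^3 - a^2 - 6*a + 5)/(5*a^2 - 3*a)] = (-100*a^5 + 125*a^4 - 42*a^3 + 33*a^2 - 50*a + 15)/(a^2*(25*a^2 - 30*a + 9))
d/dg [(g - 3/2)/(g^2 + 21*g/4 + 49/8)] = 64*(-g^2 + 3*g + 14)/(64*g^4 + 672*g^3 + 2548*g^2 + 4116*g + 2401)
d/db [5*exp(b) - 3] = 5*exp(b)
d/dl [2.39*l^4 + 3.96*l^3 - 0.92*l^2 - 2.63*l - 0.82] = 9.56*l^3 + 11.88*l^2 - 1.84*l - 2.63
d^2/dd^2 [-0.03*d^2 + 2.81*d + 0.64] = -0.0600000000000000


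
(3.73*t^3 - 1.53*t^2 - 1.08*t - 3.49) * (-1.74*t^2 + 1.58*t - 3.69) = -6.4902*t^5 + 8.5556*t^4 - 14.3019*t^3 + 10.0119*t^2 - 1.529*t + 12.8781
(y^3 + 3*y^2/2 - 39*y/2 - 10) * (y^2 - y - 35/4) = y^5 + y^4/2 - 119*y^3/4 - 29*y^2/8 + 1445*y/8 + 175/2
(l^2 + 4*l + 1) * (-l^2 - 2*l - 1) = -l^4 - 6*l^3 - 10*l^2 - 6*l - 1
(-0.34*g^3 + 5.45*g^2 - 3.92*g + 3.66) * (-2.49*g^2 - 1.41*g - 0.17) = 0.8466*g^5 - 13.0911*g^4 + 2.1341*g^3 - 4.5127*g^2 - 4.4942*g - 0.6222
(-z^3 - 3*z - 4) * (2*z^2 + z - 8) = -2*z^5 - z^4 + 2*z^3 - 11*z^2 + 20*z + 32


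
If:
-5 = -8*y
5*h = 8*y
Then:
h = 1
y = 5/8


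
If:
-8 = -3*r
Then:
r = 8/3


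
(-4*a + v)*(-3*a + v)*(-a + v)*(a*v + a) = -12*a^4*v - 12*a^4 + 19*a^3*v^2 + 19*a^3*v - 8*a^2*v^3 - 8*a^2*v^2 + a*v^4 + a*v^3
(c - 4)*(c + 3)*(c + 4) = c^3 + 3*c^2 - 16*c - 48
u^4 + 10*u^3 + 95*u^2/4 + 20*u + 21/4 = (u + 1/2)*(u + 1)*(u + 3/2)*(u + 7)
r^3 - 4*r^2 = r^2*(r - 4)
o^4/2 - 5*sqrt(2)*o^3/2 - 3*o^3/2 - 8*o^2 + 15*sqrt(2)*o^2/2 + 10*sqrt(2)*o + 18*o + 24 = (o/2 + sqrt(2)/2)*(o - 4)*(o + 1)*(o - 6*sqrt(2))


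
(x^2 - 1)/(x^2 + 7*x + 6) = (x - 1)/(x + 6)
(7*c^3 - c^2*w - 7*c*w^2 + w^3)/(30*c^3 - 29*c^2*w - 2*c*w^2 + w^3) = (-7*c^2 - 6*c*w + w^2)/(-30*c^2 - c*w + w^2)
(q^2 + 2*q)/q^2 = (q + 2)/q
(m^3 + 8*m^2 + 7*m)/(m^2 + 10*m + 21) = m*(m + 1)/(m + 3)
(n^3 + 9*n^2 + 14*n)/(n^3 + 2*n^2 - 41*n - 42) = n*(n + 2)/(n^2 - 5*n - 6)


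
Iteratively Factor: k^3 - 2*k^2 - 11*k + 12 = (k + 3)*(k^2 - 5*k + 4) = (k - 1)*(k + 3)*(k - 4)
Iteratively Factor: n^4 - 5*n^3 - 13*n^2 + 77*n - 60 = (n - 5)*(n^3 - 13*n + 12) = (n - 5)*(n - 3)*(n^2 + 3*n - 4) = (n - 5)*(n - 3)*(n + 4)*(n - 1)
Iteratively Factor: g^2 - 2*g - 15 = (g - 5)*(g + 3)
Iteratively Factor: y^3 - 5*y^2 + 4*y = (y)*(y^2 - 5*y + 4) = y*(y - 1)*(y - 4)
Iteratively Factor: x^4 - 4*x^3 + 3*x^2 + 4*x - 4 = (x - 2)*(x^3 - 2*x^2 - x + 2) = (x - 2)*(x - 1)*(x^2 - x - 2) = (x - 2)^2*(x - 1)*(x + 1)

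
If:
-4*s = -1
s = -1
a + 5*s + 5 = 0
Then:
No Solution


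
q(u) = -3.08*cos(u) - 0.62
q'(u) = 3.08*sin(u)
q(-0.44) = -3.41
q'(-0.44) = -1.31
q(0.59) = -3.18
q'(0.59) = 1.71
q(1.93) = 0.46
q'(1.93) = 2.88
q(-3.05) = 2.45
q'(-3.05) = -0.28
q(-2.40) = 1.65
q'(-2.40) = -2.08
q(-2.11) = 0.96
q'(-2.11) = -2.64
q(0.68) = -3.01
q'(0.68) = 1.94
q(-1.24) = -1.62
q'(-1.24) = -2.91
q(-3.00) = 2.43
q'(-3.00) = -0.43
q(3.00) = 2.43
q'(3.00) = 0.43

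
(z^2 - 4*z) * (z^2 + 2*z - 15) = z^4 - 2*z^3 - 23*z^2 + 60*z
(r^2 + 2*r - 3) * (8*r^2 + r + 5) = 8*r^4 + 17*r^3 - 17*r^2 + 7*r - 15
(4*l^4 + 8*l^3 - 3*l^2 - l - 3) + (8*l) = 4*l^4 + 8*l^3 - 3*l^2 + 7*l - 3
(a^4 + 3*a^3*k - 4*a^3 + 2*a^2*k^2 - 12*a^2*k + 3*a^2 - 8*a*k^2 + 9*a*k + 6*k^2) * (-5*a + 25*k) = -5*a^5 + 10*a^4*k + 20*a^4 + 65*a^3*k^2 - 40*a^3*k - 15*a^3 + 50*a^2*k^3 - 260*a^2*k^2 + 30*a^2*k - 200*a*k^3 + 195*a*k^2 + 150*k^3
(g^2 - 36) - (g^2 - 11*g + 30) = 11*g - 66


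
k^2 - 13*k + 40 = (k - 8)*(k - 5)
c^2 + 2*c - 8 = (c - 2)*(c + 4)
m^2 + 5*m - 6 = (m - 1)*(m + 6)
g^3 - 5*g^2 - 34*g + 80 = (g - 8)*(g - 2)*(g + 5)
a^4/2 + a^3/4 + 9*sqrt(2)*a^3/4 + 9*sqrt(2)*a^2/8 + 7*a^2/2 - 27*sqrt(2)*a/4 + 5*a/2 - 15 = (a/2 + 1)*(a - 3/2)*(a + 2*sqrt(2))*(a + 5*sqrt(2)/2)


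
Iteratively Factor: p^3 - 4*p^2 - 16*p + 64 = (p + 4)*(p^2 - 8*p + 16) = (p - 4)*(p + 4)*(p - 4)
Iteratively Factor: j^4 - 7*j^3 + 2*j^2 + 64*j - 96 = (j - 4)*(j^3 - 3*j^2 - 10*j + 24) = (j - 4)*(j - 2)*(j^2 - j - 12) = (j - 4)*(j - 2)*(j + 3)*(j - 4)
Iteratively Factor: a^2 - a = (a - 1)*(a)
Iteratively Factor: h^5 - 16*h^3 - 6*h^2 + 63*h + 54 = (h - 3)*(h^4 + 3*h^3 - 7*h^2 - 27*h - 18) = (h - 3)^2*(h^3 + 6*h^2 + 11*h + 6) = (h - 3)^2*(h + 2)*(h^2 + 4*h + 3) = (h - 3)^2*(h + 2)*(h + 3)*(h + 1)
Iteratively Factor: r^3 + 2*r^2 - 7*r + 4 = (r - 1)*(r^2 + 3*r - 4) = (r - 1)^2*(r + 4)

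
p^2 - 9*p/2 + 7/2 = (p - 7/2)*(p - 1)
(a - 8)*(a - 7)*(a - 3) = a^3 - 18*a^2 + 101*a - 168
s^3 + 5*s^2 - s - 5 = (s - 1)*(s + 1)*(s + 5)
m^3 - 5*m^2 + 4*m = m*(m - 4)*(m - 1)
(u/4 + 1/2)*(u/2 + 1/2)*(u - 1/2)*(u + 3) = u^4/8 + 11*u^3/16 + u^2 + u/16 - 3/8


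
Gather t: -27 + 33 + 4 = 10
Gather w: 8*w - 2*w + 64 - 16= 6*w + 48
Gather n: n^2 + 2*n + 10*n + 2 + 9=n^2 + 12*n + 11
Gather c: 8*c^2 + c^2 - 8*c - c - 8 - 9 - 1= 9*c^2 - 9*c - 18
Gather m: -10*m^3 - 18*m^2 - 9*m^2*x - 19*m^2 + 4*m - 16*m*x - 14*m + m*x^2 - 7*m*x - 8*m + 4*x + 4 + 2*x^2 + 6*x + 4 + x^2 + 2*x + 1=-10*m^3 + m^2*(-9*x - 37) + m*(x^2 - 23*x - 18) + 3*x^2 + 12*x + 9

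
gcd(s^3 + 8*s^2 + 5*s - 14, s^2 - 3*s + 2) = s - 1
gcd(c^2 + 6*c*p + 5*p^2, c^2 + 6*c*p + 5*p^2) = c^2 + 6*c*p + 5*p^2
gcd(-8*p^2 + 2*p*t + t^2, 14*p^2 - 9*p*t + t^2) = 2*p - t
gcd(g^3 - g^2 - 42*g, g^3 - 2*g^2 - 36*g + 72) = g + 6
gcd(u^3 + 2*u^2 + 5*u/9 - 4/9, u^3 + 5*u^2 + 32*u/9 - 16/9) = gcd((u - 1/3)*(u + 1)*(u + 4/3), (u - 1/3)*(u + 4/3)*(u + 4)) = u^2 + u - 4/9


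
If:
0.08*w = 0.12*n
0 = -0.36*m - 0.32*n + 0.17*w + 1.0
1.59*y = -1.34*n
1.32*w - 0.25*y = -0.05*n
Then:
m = 2.78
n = 0.00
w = 0.00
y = 0.00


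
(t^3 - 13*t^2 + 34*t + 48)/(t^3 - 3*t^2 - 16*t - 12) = (t - 8)/(t + 2)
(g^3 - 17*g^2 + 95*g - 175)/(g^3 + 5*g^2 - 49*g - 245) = (g^2 - 10*g + 25)/(g^2 + 12*g + 35)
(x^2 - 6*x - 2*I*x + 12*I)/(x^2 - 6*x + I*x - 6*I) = (x - 2*I)/(x + I)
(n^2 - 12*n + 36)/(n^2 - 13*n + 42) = (n - 6)/(n - 7)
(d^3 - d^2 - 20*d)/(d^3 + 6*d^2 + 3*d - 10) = d*(d^2 - d - 20)/(d^3 + 6*d^2 + 3*d - 10)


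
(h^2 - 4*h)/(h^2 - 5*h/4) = 4*(h - 4)/(4*h - 5)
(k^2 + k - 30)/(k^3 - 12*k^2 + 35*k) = (k + 6)/(k*(k - 7))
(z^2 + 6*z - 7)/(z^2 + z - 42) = (z - 1)/(z - 6)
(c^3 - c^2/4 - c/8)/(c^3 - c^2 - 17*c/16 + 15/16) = 2*c*(8*c^2 - 2*c - 1)/(16*c^3 - 16*c^2 - 17*c + 15)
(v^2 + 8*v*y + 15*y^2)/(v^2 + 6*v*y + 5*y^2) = (v + 3*y)/(v + y)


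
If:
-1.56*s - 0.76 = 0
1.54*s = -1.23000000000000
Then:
No Solution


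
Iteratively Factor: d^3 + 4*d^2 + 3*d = (d)*(d^2 + 4*d + 3) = d*(d + 3)*(d + 1)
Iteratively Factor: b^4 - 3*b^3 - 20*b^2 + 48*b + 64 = (b - 4)*(b^3 + b^2 - 16*b - 16) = (b - 4)*(b + 1)*(b^2 - 16) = (b - 4)^2*(b + 1)*(b + 4)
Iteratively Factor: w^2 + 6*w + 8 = (w + 4)*(w + 2)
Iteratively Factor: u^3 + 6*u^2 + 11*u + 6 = (u + 1)*(u^2 + 5*u + 6) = (u + 1)*(u + 2)*(u + 3)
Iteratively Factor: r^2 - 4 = (r - 2)*(r + 2)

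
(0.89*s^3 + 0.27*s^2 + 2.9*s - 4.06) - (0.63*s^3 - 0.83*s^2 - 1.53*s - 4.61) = 0.26*s^3 + 1.1*s^2 + 4.43*s + 0.550000000000001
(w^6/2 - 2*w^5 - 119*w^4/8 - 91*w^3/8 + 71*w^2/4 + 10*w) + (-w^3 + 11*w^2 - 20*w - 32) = w^6/2 - 2*w^5 - 119*w^4/8 - 99*w^3/8 + 115*w^2/4 - 10*w - 32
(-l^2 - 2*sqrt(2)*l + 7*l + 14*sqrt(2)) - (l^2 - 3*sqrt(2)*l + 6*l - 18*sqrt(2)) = -2*l^2 + l + sqrt(2)*l + 32*sqrt(2)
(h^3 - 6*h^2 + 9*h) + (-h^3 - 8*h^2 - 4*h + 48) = -14*h^2 + 5*h + 48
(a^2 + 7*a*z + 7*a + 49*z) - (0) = a^2 + 7*a*z + 7*a + 49*z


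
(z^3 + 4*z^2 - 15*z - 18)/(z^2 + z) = z + 3 - 18/z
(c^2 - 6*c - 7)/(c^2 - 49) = (c + 1)/(c + 7)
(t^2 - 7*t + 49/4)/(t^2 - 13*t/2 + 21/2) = (t - 7/2)/(t - 3)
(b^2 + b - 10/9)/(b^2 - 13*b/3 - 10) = (b - 2/3)/(b - 6)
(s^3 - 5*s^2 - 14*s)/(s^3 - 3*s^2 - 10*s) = (s - 7)/(s - 5)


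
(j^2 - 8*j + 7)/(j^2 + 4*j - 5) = (j - 7)/(j + 5)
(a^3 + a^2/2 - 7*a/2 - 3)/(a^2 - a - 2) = a + 3/2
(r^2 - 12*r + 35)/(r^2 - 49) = (r - 5)/(r + 7)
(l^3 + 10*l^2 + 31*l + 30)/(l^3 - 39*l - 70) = (l + 3)/(l - 7)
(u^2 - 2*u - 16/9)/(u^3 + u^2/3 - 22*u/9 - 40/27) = 3*(3*u - 8)/(9*u^2 - 3*u - 20)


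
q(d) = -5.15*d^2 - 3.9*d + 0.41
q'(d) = -10.3*d - 3.9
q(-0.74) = 0.48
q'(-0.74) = 3.72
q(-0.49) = 1.08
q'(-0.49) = 1.15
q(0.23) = -0.76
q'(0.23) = -6.27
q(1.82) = -23.75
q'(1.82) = -22.65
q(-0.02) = 0.49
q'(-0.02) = -3.69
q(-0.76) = 0.40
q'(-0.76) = 3.93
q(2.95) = -55.91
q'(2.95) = -34.28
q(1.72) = -21.53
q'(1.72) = -21.62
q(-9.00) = -381.64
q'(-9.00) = 88.80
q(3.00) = -57.64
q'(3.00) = -34.80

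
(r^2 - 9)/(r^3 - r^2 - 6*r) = (r + 3)/(r*(r + 2))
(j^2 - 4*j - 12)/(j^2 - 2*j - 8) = (j - 6)/(j - 4)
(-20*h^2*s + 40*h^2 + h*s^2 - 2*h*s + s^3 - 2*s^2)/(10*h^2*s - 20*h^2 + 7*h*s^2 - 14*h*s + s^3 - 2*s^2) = (-4*h + s)/(2*h + s)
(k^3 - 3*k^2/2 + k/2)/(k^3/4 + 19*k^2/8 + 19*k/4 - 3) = 4*k*(k - 1)/(k^2 + 10*k + 24)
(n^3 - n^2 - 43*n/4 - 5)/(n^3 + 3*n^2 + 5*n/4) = (n - 4)/n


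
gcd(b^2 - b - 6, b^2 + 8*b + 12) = b + 2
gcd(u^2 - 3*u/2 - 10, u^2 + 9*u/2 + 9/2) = 1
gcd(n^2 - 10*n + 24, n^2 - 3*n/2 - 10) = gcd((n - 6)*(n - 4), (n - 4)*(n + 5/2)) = n - 4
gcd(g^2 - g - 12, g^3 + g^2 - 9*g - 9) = g + 3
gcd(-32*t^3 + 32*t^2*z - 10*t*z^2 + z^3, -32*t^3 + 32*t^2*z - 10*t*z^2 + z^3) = -32*t^3 + 32*t^2*z - 10*t*z^2 + z^3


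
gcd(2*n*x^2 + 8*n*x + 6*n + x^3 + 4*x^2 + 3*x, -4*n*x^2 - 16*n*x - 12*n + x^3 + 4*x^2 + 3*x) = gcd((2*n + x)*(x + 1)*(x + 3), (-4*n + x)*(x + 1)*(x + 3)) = x^2 + 4*x + 3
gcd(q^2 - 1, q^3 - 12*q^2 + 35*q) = 1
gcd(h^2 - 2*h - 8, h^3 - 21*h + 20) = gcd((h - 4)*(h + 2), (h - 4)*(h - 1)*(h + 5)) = h - 4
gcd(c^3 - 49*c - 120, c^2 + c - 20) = c + 5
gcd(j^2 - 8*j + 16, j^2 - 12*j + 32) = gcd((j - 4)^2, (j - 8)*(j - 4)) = j - 4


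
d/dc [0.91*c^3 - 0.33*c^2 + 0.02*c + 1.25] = 2.73*c^2 - 0.66*c + 0.02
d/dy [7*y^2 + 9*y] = 14*y + 9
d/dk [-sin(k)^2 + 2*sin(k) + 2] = 2*(1 - sin(k))*cos(k)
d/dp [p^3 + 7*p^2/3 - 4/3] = p*(9*p + 14)/3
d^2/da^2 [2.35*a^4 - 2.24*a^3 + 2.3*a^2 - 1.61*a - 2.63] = 28.2*a^2 - 13.44*a + 4.6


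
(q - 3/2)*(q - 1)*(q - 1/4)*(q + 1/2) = q^4 - 9*q^3/4 + 3*q^2/4 + 11*q/16 - 3/16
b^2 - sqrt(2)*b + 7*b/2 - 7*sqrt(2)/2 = (b + 7/2)*(b - sqrt(2))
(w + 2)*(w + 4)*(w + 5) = w^3 + 11*w^2 + 38*w + 40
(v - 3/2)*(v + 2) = v^2 + v/2 - 3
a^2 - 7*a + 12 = (a - 4)*(a - 3)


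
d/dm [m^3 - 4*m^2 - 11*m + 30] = 3*m^2 - 8*m - 11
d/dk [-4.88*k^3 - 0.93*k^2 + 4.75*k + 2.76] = -14.64*k^2 - 1.86*k + 4.75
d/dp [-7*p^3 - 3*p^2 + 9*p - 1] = -21*p^2 - 6*p + 9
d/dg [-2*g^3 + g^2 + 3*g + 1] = -6*g^2 + 2*g + 3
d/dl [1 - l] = -1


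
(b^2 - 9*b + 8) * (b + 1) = b^3 - 8*b^2 - b + 8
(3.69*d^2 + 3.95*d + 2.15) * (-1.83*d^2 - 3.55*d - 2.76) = -6.7527*d^4 - 20.328*d^3 - 28.1414*d^2 - 18.5345*d - 5.934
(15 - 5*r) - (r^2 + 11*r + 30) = -r^2 - 16*r - 15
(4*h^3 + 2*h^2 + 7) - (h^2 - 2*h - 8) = 4*h^3 + h^2 + 2*h + 15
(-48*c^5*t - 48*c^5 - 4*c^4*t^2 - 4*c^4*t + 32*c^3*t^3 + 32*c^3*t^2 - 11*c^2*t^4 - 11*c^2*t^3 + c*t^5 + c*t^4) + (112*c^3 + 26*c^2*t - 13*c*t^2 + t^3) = -48*c^5*t - 48*c^5 - 4*c^4*t^2 - 4*c^4*t + 32*c^3*t^3 + 32*c^3*t^2 + 112*c^3 - 11*c^2*t^4 - 11*c^2*t^3 + 26*c^2*t + c*t^5 + c*t^4 - 13*c*t^2 + t^3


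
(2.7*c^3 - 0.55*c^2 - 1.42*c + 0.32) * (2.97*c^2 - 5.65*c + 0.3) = 8.019*c^5 - 16.8885*c^4 - 0.2999*c^3 + 8.8084*c^2 - 2.234*c + 0.096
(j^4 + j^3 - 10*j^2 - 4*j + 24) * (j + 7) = j^5 + 8*j^4 - 3*j^3 - 74*j^2 - 4*j + 168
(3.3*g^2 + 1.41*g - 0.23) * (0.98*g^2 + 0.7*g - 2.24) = 3.234*g^4 + 3.6918*g^3 - 6.6304*g^2 - 3.3194*g + 0.5152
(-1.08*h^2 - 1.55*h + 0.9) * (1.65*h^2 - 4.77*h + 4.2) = -1.782*h^4 + 2.5941*h^3 + 4.3425*h^2 - 10.803*h + 3.78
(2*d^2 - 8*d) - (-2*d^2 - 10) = 4*d^2 - 8*d + 10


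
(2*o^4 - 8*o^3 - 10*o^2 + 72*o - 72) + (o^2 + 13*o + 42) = 2*o^4 - 8*o^3 - 9*o^2 + 85*o - 30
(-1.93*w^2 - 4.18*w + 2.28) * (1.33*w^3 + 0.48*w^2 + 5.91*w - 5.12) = -2.5669*w^5 - 6.4858*w^4 - 10.3803*w^3 - 13.7278*w^2 + 34.8764*w - 11.6736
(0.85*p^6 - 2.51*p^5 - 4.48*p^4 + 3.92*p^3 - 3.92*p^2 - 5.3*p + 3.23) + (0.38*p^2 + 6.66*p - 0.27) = 0.85*p^6 - 2.51*p^5 - 4.48*p^4 + 3.92*p^3 - 3.54*p^2 + 1.36*p + 2.96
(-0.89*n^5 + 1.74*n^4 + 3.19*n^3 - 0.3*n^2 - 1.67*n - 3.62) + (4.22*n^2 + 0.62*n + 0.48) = -0.89*n^5 + 1.74*n^4 + 3.19*n^3 + 3.92*n^2 - 1.05*n - 3.14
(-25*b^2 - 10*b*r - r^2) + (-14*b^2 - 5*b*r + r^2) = -39*b^2 - 15*b*r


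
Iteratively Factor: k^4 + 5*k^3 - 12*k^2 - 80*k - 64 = (k + 4)*(k^3 + k^2 - 16*k - 16) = (k - 4)*(k + 4)*(k^2 + 5*k + 4) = (k - 4)*(k + 1)*(k + 4)*(k + 4)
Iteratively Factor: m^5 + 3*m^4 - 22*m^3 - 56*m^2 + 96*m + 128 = (m + 4)*(m^4 - m^3 - 18*m^2 + 16*m + 32) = (m - 4)*(m + 4)*(m^3 + 3*m^2 - 6*m - 8) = (m - 4)*(m - 2)*(m + 4)*(m^2 + 5*m + 4) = (m - 4)*(m - 2)*(m + 4)^2*(m + 1)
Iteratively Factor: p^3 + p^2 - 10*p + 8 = (p - 2)*(p^2 + 3*p - 4) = (p - 2)*(p - 1)*(p + 4)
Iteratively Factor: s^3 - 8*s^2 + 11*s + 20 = (s - 4)*(s^2 - 4*s - 5) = (s - 4)*(s + 1)*(s - 5)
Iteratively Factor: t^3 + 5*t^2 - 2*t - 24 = (t + 4)*(t^2 + t - 6) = (t - 2)*(t + 4)*(t + 3)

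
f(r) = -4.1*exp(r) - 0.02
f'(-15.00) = 0.00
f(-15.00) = -0.02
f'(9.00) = -33222.64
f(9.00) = -33222.66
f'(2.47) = -48.47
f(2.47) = -48.49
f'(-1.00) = -1.51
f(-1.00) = -1.53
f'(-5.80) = -0.01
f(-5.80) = -0.03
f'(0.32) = -5.65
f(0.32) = -5.67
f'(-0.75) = -1.94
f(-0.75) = -1.96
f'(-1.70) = -0.75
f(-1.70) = -0.77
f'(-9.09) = -0.00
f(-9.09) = -0.02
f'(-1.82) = -0.66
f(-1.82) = -0.68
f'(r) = -4.1*exp(r)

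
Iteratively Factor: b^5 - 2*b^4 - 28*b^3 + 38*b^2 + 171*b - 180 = (b - 1)*(b^4 - b^3 - 29*b^2 + 9*b + 180) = (b - 1)*(b + 3)*(b^3 - 4*b^2 - 17*b + 60) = (b - 3)*(b - 1)*(b + 3)*(b^2 - b - 20) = (b - 5)*(b - 3)*(b - 1)*(b + 3)*(b + 4)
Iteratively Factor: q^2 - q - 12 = (q + 3)*(q - 4)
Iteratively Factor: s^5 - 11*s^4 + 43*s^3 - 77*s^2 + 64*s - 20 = (s - 5)*(s^4 - 6*s^3 + 13*s^2 - 12*s + 4) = (s - 5)*(s - 1)*(s^3 - 5*s^2 + 8*s - 4) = (s - 5)*(s - 2)*(s - 1)*(s^2 - 3*s + 2) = (s - 5)*(s - 2)^2*(s - 1)*(s - 1)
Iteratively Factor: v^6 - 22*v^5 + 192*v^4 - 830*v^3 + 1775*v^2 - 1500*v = (v - 5)*(v^5 - 17*v^4 + 107*v^3 - 295*v^2 + 300*v) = (v - 5)*(v - 3)*(v^4 - 14*v^3 + 65*v^2 - 100*v) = (v - 5)*(v - 4)*(v - 3)*(v^3 - 10*v^2 + 25*v) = (v - 5)^2*(v - 4)*(v - 3)*(v^2 - 5*v) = v*(v - 5)^2*(v - 4)*(v - 3)*(v - 5)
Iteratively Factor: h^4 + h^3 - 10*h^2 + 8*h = (h + 4)*(h^3 - 3*h^2 + 2*h) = h*(h + 4)*(h^2 - 3*h + 2) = h*(h - 1)*(h + 4)*(h - 2)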